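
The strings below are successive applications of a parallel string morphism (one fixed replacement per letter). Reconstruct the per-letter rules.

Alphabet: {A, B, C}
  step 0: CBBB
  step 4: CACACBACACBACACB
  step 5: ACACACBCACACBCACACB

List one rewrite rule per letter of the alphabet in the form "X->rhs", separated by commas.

  step 4 ⇒ step 5: CACACBACACBACACB ⇒ A·C·A·C·A·CB·C·A·C·A·CB·C·A·C·A·CB
    A ↦ C
    B ↦ CB
    C ↦ A

A->C, B->CB, C->A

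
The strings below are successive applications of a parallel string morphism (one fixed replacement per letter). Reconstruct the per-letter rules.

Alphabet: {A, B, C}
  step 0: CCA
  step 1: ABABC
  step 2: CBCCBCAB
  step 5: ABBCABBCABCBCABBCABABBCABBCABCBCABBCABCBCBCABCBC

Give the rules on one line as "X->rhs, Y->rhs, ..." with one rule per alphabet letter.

  step 1 ⇒ step 2: ABABC ⇒ C·BC·C·BC·AB
    A ↦ C
    B ↦ BC
    C ↦ AB

A->C, B->BC, C->AB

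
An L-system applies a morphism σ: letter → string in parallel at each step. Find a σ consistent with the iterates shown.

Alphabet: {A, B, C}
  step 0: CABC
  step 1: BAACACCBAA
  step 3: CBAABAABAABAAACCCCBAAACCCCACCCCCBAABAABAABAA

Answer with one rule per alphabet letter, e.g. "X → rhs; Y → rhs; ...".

  step 0 ⇒ step 1: CABC ⇒ BAA·C·ACC·BAA
    A ↦ C
    B ↦ ACC
    C ↦ BAA

A->C, B->ACC, C->BAA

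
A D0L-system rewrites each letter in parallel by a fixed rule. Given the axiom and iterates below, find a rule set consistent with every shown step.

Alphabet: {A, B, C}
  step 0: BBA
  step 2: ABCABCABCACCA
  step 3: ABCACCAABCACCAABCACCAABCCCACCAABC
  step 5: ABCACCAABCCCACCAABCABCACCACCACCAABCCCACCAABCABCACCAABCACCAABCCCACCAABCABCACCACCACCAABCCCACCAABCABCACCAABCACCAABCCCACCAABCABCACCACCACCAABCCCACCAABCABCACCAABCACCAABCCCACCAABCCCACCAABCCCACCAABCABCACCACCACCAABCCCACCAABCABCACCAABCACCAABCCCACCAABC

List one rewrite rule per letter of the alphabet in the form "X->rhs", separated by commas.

  step 2 ⇒ step 3: ABCABCABCACCA ⇒ ABC·A·CCA·ABC·A·CCA·ABC·A·CCA·ABC·CCA·CCA·ABC
    A ↦ ABC
    B ↦ A
    C ↦ CCA

A->ABC, B->A, C->CCA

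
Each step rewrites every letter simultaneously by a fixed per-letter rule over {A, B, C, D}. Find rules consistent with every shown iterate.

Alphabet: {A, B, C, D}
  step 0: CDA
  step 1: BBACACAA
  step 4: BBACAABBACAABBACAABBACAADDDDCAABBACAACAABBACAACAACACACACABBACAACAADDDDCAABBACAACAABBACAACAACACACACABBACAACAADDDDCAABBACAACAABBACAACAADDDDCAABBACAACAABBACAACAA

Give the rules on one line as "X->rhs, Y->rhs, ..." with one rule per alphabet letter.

A->CAA, B->DD, C->BBA, D->CA

  step 0 ⇒ step 1: CDA ⇒ BBA·CA·CAA
    A ↦ CAA
    C ↦ BBA
    D ↦ CA
    B ↦ DD  (constrained at step 1)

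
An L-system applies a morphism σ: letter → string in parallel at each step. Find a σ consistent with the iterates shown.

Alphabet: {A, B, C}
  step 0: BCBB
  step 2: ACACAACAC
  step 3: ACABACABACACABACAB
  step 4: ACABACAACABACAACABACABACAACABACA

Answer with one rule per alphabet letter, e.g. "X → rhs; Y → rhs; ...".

A->AC, B->A, C->AB

  step 3 ⇒ step 4: ACABACABACACABACAB ⇒ AC·AB·AC·A·AC·AB·AC·A·AC·AB·AC·AB·AC·A·AC·AB·AC·A
    A ↦ AC
    B ↦ A
    C ↦ AB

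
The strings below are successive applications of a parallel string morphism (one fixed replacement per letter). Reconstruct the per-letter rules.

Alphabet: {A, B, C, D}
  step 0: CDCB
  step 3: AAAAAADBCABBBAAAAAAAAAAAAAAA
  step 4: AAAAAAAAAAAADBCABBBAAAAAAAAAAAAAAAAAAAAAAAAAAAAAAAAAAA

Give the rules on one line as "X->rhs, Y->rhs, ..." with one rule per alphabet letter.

A->AA, B->A, C->BBB, D->DBC

  step 3 ⇒ step 4: AAAAAADBCABBBAAAAAAAAAAAAAAA ⇒ AA·AA·AA·AA·AA·AA·DBC·A·BBB·AA·A·A·A·AA·AA·AA·AA·AA·AA·AA·AA·AA·AA·AA·AA·AA·AA·AA
    A ↦ AA
    B ↦ A
    C ↦ BBB
    D ↦ DBC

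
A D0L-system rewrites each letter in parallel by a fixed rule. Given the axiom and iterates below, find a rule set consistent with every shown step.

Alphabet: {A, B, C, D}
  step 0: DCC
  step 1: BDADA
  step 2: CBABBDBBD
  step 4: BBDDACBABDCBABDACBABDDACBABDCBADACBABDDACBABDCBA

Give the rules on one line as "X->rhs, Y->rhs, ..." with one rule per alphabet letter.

  step 1 ⇒ step 2: BDADA ⇒ CBA·B·BD·B·BD
    A ↦ BD
    B ↦ CBA
    D ↦ B
  step 0 ⇒ step 1: DCC ⇒ B·DA·DA
    C ↦ DA

A->BD, B->CBA, C->DA, D->B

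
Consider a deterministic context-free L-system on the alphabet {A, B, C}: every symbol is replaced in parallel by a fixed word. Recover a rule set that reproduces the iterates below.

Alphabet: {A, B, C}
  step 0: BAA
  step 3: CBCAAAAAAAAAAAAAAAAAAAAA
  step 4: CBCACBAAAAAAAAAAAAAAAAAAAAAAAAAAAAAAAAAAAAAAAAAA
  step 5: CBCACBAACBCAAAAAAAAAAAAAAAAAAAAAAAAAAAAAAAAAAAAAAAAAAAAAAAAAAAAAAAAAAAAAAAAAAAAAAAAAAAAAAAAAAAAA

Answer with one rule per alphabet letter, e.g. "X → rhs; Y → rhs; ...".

A->AA, B->CA, C->CB

  step 4 ⇒ step 5: CBCACBAAAAAAAAAAAAAAAAAAAAAAAAAAAAAAAAAAAAAAAAAA ⇒ CB·CA·CB·AA·CB·CA·AA·AA·AA·AA·AA·AA·AA·AA·AA·AA·AA·AA·AA·AA·AA·AA·AA·AA·AA·AA·AA·AA·AA·AA·AA·AA·AA·AA·AA·AA·AA·AA·AA·AA·AA·AA·AA·AA·AA·AA·AA·AA
    A ↦ AA
    B ↦ CA
    C ↦ CB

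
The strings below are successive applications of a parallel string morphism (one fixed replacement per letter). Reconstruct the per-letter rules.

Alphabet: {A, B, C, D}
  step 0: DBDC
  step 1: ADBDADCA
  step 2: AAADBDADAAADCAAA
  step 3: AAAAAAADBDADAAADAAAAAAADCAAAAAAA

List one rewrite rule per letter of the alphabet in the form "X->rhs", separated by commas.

A->AA, B->BD, C->CA, D->AD

  step 2 ⇒ step 3: AAADBDADAAADCAAA ⇒ AA·AA·AA·AD·BD·AD·AA·AD·AA·AA·AA·AD·CA·AA·AA·AA
    A ↦ AA
    B ↦ BD
    C ↦ CA
    D ↦ AD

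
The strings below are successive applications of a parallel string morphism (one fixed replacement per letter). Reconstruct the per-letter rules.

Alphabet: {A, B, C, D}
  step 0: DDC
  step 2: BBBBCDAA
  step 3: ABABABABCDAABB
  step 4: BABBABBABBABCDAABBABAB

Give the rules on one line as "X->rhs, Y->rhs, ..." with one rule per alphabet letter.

A->B, B->AB, C->CD, D->AA

  step 3 ⇒ step 4: ABABABABCDAABB ⇒ B·AB·B·AB·B·AB·B·AB·CD·AA·B·B·AB·AB
    A ↦ B
    B ↦ AB
    C ↦ CD
    D ↦ AA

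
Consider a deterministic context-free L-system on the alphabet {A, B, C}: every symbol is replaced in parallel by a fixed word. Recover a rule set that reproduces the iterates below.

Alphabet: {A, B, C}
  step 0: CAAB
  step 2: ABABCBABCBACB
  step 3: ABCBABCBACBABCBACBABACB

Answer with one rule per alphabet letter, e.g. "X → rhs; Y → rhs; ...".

A->AB, B->CB, C->A

  step 2 ⇒ step 3: ABABCBABCBACB ⇒ AB·CB·AB·CB·A·CB·AB·CB·A·CB·AB·A·CB
    A ↦ AB
    B ↦ CB
    C ↦ A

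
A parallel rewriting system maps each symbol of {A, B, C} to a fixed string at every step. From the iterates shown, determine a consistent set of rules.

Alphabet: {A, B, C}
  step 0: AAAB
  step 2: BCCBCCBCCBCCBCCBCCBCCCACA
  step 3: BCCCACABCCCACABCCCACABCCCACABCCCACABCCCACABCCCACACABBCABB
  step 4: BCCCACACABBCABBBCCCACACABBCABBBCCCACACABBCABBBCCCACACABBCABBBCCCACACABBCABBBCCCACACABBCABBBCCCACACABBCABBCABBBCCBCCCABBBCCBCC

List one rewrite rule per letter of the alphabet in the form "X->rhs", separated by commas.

A->BB, B->BCC, C->CA

  step 3 ⇒ step 4: BCCCACABCCCACABCCCACABCCCACABCCCACABCCCACABCCCACACABBCABB ⇒ BCC·CA·CA·CA·BB·CA·BB·BCC·CA·CA·CA·BB·CA·BB·BCC·CA·CA·CA·BB·CA·BB·BCC·CA·CA·CA·BB·CA·BB·BCC·CA·CA·CA·BB·CA·BB·BCC·CA·CA·CA·BB·CA·BB·BCC·CA·CA·CA·BB·CA·BB·CA·BB·BCC·BCC·CA·BB·BCC·BCC
    A ↦ BB
    B ↦ BCC
    C ↦ CA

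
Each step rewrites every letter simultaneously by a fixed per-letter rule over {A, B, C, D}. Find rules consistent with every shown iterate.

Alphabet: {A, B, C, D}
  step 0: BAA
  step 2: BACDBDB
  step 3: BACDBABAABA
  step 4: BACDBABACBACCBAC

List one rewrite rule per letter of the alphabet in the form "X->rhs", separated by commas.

A->C, B->BA, C->DB, D->A

  step 3 ⇒ step 4: BACDBABAABA ⇒ BA·C·DB·A·BA·C·BA·C·C·BA·C
    A ↦ C
    B ↦ BA
    C ↦ DB
    D ↦ A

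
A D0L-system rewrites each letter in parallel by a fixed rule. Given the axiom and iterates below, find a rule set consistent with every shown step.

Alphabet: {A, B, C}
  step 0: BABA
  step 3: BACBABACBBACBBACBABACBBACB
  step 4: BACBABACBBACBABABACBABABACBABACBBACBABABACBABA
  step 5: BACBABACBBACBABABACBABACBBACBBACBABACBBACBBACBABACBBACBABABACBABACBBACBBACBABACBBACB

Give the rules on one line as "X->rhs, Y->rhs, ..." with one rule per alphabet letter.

A->CB, B->BA, C->A

  step 4 ⇒ step 5: BACBABACBBACBABABACBABABACBABACBBACBABABACBABA ⇒ BA·CB·A·BA·CB·BA·CB·A·BA·BA·CB·A·BA·CB·BA·CB·BA·CB·A·BA·CB·BA·CB·BA·CB·A·BA·CB·BA·CB·A·BA·BA·CB·A·BA·CB·BA·CB·BA·CB·A·BA·CB·BA·CB
    A ↦ CB
    B ↦ BA
    C ↦ A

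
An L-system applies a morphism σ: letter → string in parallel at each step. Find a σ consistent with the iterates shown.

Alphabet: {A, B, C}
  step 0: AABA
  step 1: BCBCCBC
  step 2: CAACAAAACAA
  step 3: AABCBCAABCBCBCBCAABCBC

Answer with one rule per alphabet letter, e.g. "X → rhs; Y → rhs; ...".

A->BC, B->C, C->AA

  step 2 ⇒ step 3: CAACAAAACAA ⇒ AA·BC·BC·AA·BC·BC·BC·BC·AA·BC·BC
    A ↦ BC
    C ↦ AA
  step 0 ⇒ step 1: AABA ⇒ BC·BC·C·BC
    B ↦ C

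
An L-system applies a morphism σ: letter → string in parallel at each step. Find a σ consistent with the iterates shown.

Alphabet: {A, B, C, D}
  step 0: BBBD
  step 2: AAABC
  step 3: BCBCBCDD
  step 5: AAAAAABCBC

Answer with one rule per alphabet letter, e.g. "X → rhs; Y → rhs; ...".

A->BC, B->D, C->D, D->A

  step 2 ⇒ step 3: AAABC ⇒ BC·BC·BC·D·D
    A ↦ BC
    B ↦ D
    C ↦ D
    D ↦ A  (constrained at step 0)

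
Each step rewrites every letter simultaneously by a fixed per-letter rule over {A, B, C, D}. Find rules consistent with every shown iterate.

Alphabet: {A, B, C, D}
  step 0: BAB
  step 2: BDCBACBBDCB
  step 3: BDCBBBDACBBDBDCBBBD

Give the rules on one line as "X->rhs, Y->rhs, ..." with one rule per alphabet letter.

  step 2 ⇒ step 3: BDCBACBBDCB ⇒ BD·CB·B·BD·AC·B·BD·BD·CB·B·BD
    A ↦ AC
    B ↦ BD
    C ↦ B
    D ↦ CB

A->AC, B->BD, C->B, D->CB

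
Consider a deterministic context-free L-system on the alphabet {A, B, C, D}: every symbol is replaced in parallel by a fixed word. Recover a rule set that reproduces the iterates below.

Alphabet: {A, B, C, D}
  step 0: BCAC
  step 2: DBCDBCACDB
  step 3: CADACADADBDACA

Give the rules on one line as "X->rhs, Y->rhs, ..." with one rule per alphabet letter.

  step 2 ⇒ step 3: DBCDBCACDB ⇒ C·A·DA·C·A·DA·DB·DA·C·A
    A ↦ DB
    B ↦ A
    C ↦ DA
    D ↦ C

A->DB, B->A, C->DA, D->C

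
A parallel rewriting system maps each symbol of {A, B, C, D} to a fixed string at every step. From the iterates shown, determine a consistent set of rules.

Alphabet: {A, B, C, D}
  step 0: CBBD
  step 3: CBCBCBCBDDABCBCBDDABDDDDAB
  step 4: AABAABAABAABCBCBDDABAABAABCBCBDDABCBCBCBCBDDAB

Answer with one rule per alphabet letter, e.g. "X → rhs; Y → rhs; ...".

  step 3 ⇒ step 4: CBCBCBCBDDABCBCBDDABDDDDAB ⇒ A·AB·A·AB·A·AB·A·AB·CB·CB·DD·AB·A·AB·A·AB·CB·CB·DD·AB·CB·CB·CB·CB·DD·AB
    A ↦ DD
    B ↦ AB
    C ↦ A
    D ↦ CB

A->DD, B->AB, C->A, D->CB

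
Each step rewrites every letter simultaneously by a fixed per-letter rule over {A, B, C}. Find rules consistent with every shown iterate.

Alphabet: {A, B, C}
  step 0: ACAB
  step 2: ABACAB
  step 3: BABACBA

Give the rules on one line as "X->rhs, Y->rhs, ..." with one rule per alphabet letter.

A->B, B->A, C->AC

  step 2 ⇒ step 3: ABACAB ⇒ B·A·B·AC·B·A
    A ↦ B
    B ↦ A
    C ↦ AC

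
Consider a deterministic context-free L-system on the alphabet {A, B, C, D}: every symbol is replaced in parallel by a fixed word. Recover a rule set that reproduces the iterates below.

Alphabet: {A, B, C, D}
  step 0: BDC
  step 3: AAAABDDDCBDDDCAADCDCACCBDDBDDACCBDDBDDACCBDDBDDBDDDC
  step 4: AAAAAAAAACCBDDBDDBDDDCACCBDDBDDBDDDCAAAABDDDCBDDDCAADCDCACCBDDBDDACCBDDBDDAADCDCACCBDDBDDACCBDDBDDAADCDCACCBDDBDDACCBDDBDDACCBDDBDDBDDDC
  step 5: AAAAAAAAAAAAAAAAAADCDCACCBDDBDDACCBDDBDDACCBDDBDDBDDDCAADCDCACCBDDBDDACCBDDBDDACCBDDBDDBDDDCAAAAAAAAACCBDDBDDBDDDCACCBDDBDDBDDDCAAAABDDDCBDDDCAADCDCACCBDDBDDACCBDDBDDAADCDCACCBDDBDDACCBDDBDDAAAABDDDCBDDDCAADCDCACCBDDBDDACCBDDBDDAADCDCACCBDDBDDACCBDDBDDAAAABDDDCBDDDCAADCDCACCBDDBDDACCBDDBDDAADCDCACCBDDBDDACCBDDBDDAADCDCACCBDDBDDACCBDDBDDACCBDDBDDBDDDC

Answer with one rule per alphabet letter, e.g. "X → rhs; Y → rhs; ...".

  step 4 ⇒ step 5: AAAAAAAAACCBDDBDDBDDDCACCBDDBDDBDDDCAAAABDDDCBDDDCAADCDCACCBDDBDDACCBDDBDDAADCDCACCBDDBDDACCBDDBDDAADCDCACCBDDBDDACCBDDBDDACCBDDBDDBDDDC ⇒ AA·AA·AA·AA·AA·AA·AA·AA·AA·DC·DC·ACC·BDD·BDD·ACC·BDD·BDD·ACC·BDD·BDD·BDD·DC·AA·DC·DC·ACC·BDD·BDD·ACC·BDD·BDD·ACC·BDD·BDD·BDD·DC·AA·AA·AA·AA·ACC·BDD·BDD·BDD·DC·ACC·BDD·BDD·BDD·DC·AA·AA·BDD·DC·BDD·DC·AA·DC·DC·ACC·BDD·BDD·ACC·BDD·BDD·AA·DC·DC·ACC·BDD·BDD·ACC·BDD·BDD·AA·AA·BDD·DC·BDD·DC·AA·DC·DC·ACC·BDD·BDD·ACC·BDD·BDD·AA·DC·DC·ACC·BDD·BDD·ACC·BDD·BDD·AA·AA·BDD·DC·BDD·DC·AA·DC·DC·ACC·BDD·BDD·ACC·BDD·BDD·AA·DC·DC·ACC·BDD·BDD·ACC·BDD·BDD·AA·DC·DC·ACC·BDD·BDD·ACC·BDD·BDD·ACC·BDD·BDD·BDD·DC
    A ↦ AA
    B ↦ ACC
    C ↦ DC
    D ↦ BDD

A->AA, B->ACC, C->DC, D->BDD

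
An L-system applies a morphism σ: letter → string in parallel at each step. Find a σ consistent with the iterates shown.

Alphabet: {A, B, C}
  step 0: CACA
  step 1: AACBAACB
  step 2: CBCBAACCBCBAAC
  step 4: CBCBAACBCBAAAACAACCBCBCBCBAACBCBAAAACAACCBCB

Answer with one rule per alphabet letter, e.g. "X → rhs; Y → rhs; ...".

A->CB, B->C, C->AA

  step 1 ⇒ step 2: AACBAACB ⇒ CB·CB·AA·C·CB·CB·AA·C
    A ↦ CB
    B ↦ C
    C ↦ AA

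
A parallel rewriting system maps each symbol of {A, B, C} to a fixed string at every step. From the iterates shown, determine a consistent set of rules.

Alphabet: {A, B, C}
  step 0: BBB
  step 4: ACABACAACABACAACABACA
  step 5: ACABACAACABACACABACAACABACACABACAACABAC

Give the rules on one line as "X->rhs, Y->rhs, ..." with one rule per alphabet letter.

  step 4 ⇒ step 5: ACABACAACABACAACABACA ⇒ AC·AB·AC·A·AC·AB·AC·AC·AB·AC·A·AC·AB·AC·AC·AB·AC·A·AC·AB·AC
    A ↦ AC
    B ↦ A
    C ↦ AB

A->AC, B->A, C->AB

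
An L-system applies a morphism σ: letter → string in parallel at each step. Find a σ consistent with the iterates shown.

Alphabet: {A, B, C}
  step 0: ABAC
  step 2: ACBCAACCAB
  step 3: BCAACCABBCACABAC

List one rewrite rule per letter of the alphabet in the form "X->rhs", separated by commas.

A->B, B->AC, C->CA

  step 2 ⇒ step 3: ACBCAACCAB ⇒ B·CA·AC·CA·B·B·CA·CA·B·AC
    A ↦ B
    B ↦ AC
    C ↦ CA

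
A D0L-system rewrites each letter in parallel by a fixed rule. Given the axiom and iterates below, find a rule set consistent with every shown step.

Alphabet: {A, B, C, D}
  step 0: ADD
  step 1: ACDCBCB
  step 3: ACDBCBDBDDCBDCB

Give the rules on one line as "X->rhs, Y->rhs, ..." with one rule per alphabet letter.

A->ACD, B->D, C->B, D->CB

  step 0 ⇒ step 1: ADD ⇒ ACD·CB·CB
    A ↦ ACD
    D ↦ CB
    B ↦ D  (constrained at step 1)
    C ↦ B  (constrained at step 1)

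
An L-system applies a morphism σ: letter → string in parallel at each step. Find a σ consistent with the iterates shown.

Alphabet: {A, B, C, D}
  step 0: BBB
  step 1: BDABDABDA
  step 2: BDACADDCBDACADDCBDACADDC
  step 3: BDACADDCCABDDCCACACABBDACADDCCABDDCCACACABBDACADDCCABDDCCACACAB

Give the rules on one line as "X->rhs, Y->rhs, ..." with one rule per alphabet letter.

  step 2 ⇒ step 3: BDACADDCBDACADDCBDACADDC ⇒ BDA·CA·DDC·CAB·DDC·CA·CA·CAB·BDA·CA·DDC·CAB·DDC·CA·CA·CAB·BDA·CA·DDC·CAB·DDC·CA·CA·CAB
    A ↦ DDC
    B ↦ BDA
    C ↦ CAB
    D ↦ CA

A->DDC, B->BDA, C->CAB, D->CA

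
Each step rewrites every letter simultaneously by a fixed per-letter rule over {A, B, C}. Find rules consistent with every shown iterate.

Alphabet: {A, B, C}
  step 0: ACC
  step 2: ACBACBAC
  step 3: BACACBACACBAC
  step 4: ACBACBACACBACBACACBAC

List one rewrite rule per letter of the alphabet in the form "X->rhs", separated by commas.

  step 3 ⇒ step 4: BACACBACACBAC ⇒ AC·B·AC·B·AC·AC·B·AC·B·AC·AC·B·AC
    A ↦ B
    B ↦ AC
    C ↦ AC

A->B, B->AC, C->AC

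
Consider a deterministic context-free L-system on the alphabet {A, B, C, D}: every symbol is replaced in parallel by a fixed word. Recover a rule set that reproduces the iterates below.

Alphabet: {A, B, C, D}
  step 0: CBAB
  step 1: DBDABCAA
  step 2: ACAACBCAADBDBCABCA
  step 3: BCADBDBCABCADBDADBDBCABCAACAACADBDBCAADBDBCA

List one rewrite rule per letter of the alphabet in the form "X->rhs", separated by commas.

A->BCA, B->A, C->DBD, D->AC

  step 2 ⇒ step 3: ACAACBCAADBDBCABCA ⇒ BCA·DBD·BCA·BCA·DBD·A·DBD·BCA·BCA·AC·A·AC·A·DBD·BCA·A·DBD·BCA
    A ↦ BCA
    B ↦ A
    C ↦ DBD
    D ↦ AC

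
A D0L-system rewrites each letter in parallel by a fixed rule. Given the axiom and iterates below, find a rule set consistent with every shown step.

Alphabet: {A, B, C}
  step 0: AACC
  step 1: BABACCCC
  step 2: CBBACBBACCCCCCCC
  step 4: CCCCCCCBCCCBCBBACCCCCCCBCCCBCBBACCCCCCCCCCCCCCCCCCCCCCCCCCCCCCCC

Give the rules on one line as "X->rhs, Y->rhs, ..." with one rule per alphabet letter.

  step 1 ⇒ step 2: BABACCCC ⇒ CB·BA·CB·BA·CC·CC·CC·CC
    A ↦ BA
    B ↦ CB
    C ↦ CC

A->BA, B->CB, C->CC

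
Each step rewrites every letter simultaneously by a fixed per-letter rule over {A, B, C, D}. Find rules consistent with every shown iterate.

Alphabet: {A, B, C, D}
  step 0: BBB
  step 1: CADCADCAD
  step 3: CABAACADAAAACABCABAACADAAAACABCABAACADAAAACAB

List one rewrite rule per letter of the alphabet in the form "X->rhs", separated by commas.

  step 0 ⇒ step 1: BBB ⇒ CAD·CAD·CAD
    B ↦ CAD
    A ↦ AA  (constrained at step 1)
    C ↦ CAB  (constrained at step 1)
    D ↦ C  (constrained at step 1)

A->AA, B->CAD, C->CAB, D->C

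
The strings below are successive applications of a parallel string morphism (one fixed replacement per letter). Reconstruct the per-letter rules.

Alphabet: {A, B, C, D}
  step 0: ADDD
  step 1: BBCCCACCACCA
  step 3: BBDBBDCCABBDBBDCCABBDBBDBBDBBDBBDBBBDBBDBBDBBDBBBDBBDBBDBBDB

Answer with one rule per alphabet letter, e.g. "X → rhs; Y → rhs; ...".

  step 0 ⇒ step 1: ADDD ⇒ BBC·CCA·CCA·CCA
    A ↦ BBC
    D ↦ CCA
    B ↦ BBD  (constrained at step 1)
    C ↦ B  (constrained at step 1)

A->BBC, B->BBD, C->B, D->CCA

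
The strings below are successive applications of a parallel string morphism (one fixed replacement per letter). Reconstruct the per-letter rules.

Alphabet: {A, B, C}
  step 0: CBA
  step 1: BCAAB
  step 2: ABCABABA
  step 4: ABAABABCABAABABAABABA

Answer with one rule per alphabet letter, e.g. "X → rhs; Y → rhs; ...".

A->AB, B->A, C->BC

  step 1 ⇒ step 2: BCAAB ⇒ A·BC·AB·AB·A
    A ↦ AB
    B ↦ A
    C ↦ BC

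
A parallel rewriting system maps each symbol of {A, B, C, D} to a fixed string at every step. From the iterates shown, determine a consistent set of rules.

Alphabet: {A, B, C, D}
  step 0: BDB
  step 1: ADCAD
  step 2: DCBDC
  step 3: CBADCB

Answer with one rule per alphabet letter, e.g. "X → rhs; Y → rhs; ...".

  step 2 ⇒ step 3: DCBDC ⇒ C·B·AD·C·B
    B ↦ AD
    C ↦ B
    D ↦ C
  step 1 ⇒ step 2: ADCAD ⇒ D·C·B·D·C
    A ↦ D

A->D, B->AD, C->B, D->C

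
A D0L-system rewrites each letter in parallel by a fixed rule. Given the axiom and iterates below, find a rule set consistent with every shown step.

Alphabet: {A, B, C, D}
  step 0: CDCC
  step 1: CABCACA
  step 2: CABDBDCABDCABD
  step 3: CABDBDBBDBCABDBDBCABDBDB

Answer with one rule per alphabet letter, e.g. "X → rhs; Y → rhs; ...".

  step 2 ⇒ step 3: CABDBDCABDCABD ⇒ CA·BD·BD·B·BD·B·CA·BD·BD·B·CA·BD·BD·B
    A ↦ BD
    B ↦ BD
    C ↦ CA
    D ↦ B

A->BD, B->BD, C->CA, D->B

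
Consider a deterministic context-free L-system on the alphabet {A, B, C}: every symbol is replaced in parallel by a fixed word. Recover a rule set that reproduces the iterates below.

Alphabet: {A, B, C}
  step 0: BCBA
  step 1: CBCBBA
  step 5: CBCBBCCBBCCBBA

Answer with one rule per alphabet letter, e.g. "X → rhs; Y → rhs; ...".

  step 0 ⇒ step 1: BCBA ⇒ C·B·C·BBA
    A ↦ BBA
    B ↦ C
    C ↦ B

A->BBA, B->C, C->B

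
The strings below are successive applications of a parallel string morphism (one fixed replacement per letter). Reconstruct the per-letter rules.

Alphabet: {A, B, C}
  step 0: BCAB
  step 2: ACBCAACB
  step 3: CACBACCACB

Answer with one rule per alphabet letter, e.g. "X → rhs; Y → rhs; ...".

A->C, B->CB, C->A

  step 2 ⇒ step 3: ACBCAACB ⇒ C·A·CB·A·C·C·A·CB
    A ↦ C
    B ↦ CB
    C ↦ A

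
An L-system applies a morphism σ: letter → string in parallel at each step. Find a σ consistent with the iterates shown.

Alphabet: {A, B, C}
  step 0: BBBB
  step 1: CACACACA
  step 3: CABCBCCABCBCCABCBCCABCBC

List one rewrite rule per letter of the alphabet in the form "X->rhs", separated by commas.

A->C, B->CA, C->BC

  step 0 ⇒ step 1: BBBB ⇒ CA·CA·CA·CA
    B ↦ CA
    A ↦ C  (constrained at step 1)
    C ↦ BC  (constrained at step 1)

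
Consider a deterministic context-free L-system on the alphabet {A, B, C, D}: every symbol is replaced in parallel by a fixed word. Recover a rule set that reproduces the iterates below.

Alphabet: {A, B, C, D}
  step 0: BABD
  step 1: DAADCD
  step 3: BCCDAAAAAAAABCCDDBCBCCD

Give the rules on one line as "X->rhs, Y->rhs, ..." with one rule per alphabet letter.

A->AA, B->D, C->BC, D->CD

  step 0 ⇒ step 1: BABD ⇒ D·AA·D·CD
    A ↦ AA
    B ↦ D
    D ↦ CD
    C ↦ BC  (constrained at step 1)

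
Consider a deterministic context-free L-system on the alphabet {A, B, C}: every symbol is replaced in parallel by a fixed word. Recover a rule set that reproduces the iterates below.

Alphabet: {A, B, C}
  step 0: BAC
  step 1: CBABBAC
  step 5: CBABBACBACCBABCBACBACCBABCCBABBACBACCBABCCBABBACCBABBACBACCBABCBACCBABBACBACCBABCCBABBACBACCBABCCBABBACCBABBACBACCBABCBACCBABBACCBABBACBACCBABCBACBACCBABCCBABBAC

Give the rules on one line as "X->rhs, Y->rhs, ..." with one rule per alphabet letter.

A->BAB, B->C, C->BAC

  step 0 ⇒ step 1: BAC ⇒ C·BAB·BAC
    A ↦ BAB
    B ↦ C
    C ↦ BAC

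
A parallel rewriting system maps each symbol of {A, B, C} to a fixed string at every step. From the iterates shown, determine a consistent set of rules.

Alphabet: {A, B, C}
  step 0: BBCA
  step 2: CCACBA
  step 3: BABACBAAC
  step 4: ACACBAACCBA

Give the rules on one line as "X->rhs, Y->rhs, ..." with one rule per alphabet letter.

  step 3 ⇒ step 4: BABACBAAC ⇒ A·C·A·C·BA·A·C·C·BA
    A ↦ C
    B ↦ A
    C ↦ BA

A->C, B->A, C->BA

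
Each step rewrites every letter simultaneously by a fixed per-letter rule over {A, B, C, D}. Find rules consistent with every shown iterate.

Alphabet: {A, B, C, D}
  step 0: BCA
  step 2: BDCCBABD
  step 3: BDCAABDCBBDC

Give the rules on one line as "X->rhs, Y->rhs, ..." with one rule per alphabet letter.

A->CB, B->BD, C->A, D->C

  step 2 ⇒ step 3: BDCCBABD ⇒ BD·C·A·A·BD·CB·BD·C
    A ↦ CB
    B ↦ BD
    C ↦ A
    D ↦ C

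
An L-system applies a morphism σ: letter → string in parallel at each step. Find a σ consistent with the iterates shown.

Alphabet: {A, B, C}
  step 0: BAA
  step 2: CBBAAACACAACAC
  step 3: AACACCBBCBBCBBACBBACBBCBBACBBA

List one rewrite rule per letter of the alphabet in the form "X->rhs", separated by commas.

A->CBB, B->AC, C->A

  step 2 ⇒ step 3: CBBAAACACAACAC ⇒ A·AC·AC·CBB·CBB·CBB·A·CBB·A·CBB·CBB·A·CBB·A
    A ↦ CBB
    B ↦ AC
    C ↦ A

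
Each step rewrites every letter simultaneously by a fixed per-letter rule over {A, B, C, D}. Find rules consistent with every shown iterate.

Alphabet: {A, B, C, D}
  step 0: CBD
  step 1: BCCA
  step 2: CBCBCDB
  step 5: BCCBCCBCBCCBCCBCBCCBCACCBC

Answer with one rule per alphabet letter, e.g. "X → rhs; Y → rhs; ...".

A->DB, B->C, C->BC, D->A

  step 1 ⇒ step 2: BCCA ⇒ C·BC·BC·DB
    A ↦ DB
    B ↦ C
    C ↦ BC
  step 0 ⇒ step 1: CBD ⇒ BC·C·A
    D ↦ A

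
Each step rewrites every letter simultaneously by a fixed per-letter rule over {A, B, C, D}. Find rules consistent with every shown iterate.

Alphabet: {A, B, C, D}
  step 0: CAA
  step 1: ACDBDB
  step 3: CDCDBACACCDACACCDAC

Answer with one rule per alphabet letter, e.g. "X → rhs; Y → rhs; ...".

A->DB, B->C, C->AC, D->CD

  step 0 ⇒ step 1: CAA ⇒ AC·DB·DB
    A ↦ DB
    C ↦ AC
    B ↦ C  (constrained at step 1)
    D ↦ CD  (constrained at step 1)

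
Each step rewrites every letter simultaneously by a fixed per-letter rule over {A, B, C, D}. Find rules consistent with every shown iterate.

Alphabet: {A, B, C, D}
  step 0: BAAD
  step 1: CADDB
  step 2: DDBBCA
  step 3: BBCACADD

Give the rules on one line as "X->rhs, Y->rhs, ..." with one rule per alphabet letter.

  step 2 ⇒ step 3: DDBBCA ⇒ B·B·CA·CA·D·D
    A ↦ D
    B ↦ CA
    C ↦ D
    D ↦ B

A->D, B->CA, C->D, D->B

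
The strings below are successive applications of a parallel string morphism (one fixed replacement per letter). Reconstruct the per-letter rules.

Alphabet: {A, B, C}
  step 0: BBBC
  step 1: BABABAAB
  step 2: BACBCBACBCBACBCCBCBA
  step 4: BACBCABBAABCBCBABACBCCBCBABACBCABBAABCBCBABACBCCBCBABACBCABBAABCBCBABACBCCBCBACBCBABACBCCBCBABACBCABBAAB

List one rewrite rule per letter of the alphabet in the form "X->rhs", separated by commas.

A->CBC, B->BA, C->AB

  step 1 ⇒ step 2: BABABAAB ⇒ BA·CBC·BA·CBC·BA·CBC·CBC·BA
    A ↦ CBC
    B ↦ BA
  step 0 ⇒ step 1: BBBC ⇒ BA·BA·BA·AB
    C ↦ AB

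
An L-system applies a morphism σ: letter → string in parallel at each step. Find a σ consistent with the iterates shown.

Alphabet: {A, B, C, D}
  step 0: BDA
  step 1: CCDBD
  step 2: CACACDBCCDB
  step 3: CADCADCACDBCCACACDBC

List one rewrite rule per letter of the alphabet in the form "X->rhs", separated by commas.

  step 2 ⇒ step 3: CACACDBCCDB ⇒ CA·D·CA·D·CA·CDB·C·CA·CA·CDB·C
    A ↦ D
    B ↦ C
    C ↦ CA
    D ↦ CDB

A->D, B->C, C->CA, D->CDB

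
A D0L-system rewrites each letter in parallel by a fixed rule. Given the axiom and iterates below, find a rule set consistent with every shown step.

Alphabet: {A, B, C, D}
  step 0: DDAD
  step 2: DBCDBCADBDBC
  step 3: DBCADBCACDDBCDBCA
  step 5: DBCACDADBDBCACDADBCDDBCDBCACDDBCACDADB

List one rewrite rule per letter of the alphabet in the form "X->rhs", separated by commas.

  step 2 ⇒ step 3: DBCDBCADBDBC ⇒ DB·C·A·DB·C·A·CD·DB·C·DB·C·A
    A ↦ CD
    B ↦ C
    C ↦ A
    D ↦ DB

A->CD, B->C, C->A, D->DB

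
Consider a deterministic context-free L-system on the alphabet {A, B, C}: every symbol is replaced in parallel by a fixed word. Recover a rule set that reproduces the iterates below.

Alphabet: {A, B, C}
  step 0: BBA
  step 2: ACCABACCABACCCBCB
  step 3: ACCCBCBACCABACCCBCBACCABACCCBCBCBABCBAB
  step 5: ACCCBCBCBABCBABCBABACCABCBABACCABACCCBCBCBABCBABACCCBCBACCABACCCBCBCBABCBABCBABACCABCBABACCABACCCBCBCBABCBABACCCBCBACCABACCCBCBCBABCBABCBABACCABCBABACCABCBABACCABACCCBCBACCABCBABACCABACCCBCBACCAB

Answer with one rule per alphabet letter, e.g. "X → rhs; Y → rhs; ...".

  step 2 ⇒ step 3: ACCABACCABACCCBCB ⇒ ACC·CB·CB·ACC·AB·ACC·CB·CB·ACC·AB·ACC·CB·CB·CB·AB·CB·AB
    A ↦ ACC
    B ↦ AB
    C ↦ CB

A->ACC, B->AB, C->CB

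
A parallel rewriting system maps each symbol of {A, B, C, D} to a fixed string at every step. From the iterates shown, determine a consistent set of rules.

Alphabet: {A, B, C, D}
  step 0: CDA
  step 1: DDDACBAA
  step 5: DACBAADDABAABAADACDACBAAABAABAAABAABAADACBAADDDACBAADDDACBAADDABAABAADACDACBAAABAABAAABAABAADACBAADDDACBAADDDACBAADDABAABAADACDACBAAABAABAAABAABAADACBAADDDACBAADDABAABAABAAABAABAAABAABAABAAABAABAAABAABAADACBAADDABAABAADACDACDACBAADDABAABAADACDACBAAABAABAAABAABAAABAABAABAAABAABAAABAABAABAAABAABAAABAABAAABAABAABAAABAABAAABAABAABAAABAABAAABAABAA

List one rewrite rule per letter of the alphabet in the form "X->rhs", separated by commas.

A->BAA, B->A, C->DD, D->DAC

  step 0 ⇒ step 1: CDA ⇒ DD·DAC·BAA
    A ↦ BAA
    C ↦ DD
    D ↦ DAC
    B ↦ A  (constrained at step 1)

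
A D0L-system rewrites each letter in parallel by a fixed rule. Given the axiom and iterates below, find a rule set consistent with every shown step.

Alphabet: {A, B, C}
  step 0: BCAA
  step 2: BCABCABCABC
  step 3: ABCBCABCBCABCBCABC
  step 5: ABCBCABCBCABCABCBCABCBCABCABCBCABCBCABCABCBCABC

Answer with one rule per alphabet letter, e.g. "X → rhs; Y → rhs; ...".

A->BC, B->A, C->BC

  step 2 ⇒ step 3: BCABCABCABC ⇒ A·BC·BC·A·BC·BC·A·BC·BC·A·BC
    A ↦ BC
    B ↦ A
    C ↦ BC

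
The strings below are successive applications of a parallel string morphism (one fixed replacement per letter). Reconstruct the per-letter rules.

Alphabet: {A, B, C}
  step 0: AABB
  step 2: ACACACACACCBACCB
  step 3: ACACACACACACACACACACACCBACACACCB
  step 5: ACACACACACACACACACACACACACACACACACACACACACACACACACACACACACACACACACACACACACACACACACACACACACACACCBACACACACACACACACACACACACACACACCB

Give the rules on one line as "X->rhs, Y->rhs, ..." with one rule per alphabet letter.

A->AC, B->CB, C->AC

  step 2 ⇒ step 3: ACACACACACCBACCB ⇒ AC·AC·AC·AC·AC·AC·AC·AC·AC·AC·AC·CB·AC·AC·AC·CB
    A ↦ AC
    B ↦ CB
    C ↦ AC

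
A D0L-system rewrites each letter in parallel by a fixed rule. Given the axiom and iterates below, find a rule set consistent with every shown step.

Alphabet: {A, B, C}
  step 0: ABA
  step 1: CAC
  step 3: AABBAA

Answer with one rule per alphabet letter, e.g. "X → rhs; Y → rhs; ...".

  step 0 ⇒ step 1: ABA ⇒ C·A·C
    A ↦ C
    B ↦ A
    C ↦ BB  (constrained at step 1)

A->C, B->A, C->BB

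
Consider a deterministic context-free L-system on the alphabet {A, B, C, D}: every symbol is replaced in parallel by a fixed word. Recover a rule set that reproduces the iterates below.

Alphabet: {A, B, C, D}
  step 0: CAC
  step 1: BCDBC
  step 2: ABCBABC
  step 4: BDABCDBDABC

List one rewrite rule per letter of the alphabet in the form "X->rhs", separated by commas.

A->D, B->A, C->BC, D->B

  step 1 ⇒ step 2: BCDBC ⇒ A·BC·B·A·BC
    B ↦ A
    C ↦ BC
    D ↦ B
  step 0 ⇒ step 1: CAC ⇒ BC·D·BC
    A ↦ D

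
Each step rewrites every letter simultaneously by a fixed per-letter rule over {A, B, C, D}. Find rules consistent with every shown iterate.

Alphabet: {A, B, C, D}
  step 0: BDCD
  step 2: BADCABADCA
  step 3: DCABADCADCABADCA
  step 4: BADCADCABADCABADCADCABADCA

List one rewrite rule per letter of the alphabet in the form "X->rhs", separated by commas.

A->CA, B->D, C->D, D->BA

  step 3 ⇒ step 4: DCABADCADCABADCA ⇒ BA·D·CA·D·CA·BA·D·CA·BA·D·CA·D·CA·BA·D·CA
    A ↦ CA
    B ↦ D
    C ↦ D
    D ↦ BA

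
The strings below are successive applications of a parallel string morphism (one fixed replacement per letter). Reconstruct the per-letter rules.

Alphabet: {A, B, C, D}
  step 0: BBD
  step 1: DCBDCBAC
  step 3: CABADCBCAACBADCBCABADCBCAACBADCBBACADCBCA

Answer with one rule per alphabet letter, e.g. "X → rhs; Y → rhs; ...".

  step 0 ⇒ step 1: BBD ⇒ DCB·DCB·AC
    B ↦ DCB
    D ↦ AC
    A ↦ CA  (constrained at step 1)
    C ↦ BA  (constrained at step 1)

A->CA, B->DCB, C->BA, D->AC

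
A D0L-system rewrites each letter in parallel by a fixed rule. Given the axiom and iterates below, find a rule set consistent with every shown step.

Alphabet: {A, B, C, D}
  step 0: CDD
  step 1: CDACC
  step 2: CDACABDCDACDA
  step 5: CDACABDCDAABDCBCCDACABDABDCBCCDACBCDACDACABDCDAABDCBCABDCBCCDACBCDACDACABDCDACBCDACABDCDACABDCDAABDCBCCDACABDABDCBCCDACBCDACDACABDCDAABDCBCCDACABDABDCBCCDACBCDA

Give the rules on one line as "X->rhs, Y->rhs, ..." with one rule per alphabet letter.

  step 1 ⇒ step 2: CDACC ⇒ CDA·C·ABD·CDA·CDA
    A ↦ ABD
    C ↦ CDA
    D ↦ C
    B ↦ CB  (constrained at step 2)

A->ABD, B->CB, C->CDA, D->C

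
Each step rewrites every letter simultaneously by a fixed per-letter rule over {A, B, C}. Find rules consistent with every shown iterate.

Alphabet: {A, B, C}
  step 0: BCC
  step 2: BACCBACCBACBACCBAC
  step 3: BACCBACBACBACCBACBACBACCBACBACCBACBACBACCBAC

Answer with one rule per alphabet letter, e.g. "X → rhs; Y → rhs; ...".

A->CC, B->BA, C->BAC

  step 2 ⇒ step 3: BACCBACCBACBACCBAC ⇒ BA·CC·BAC·BAC·BA·CC·BAC·BAC·BA·CC·BAC·BA·CC·BAC·BAC·BA·CC·BAC
    A ↦ CC
    B ↦ BA
    C ↦ BAC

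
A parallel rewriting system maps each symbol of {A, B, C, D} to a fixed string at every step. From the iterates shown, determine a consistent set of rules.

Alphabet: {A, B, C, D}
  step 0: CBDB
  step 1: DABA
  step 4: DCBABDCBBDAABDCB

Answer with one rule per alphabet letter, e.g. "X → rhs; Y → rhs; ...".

A->DCB, B->A, C->D, D->B

  step 0 ⇒ step 1: CBDB ⇒ D·A·B·A
    B ↦ A
    C ↦ D
    D ↦ B
    A ↦ DCB  (constrained at step 1)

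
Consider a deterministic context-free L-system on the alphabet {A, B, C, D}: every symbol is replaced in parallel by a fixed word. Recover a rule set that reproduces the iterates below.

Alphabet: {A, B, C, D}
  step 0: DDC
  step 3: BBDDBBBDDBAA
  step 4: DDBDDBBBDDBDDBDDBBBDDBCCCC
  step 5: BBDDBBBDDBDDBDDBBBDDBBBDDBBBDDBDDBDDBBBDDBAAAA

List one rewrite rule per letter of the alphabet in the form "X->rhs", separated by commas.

  step 4 ⇒ step 5: DDBDDBBBDDBDDBDDBBBDDBCCCC ⇒ B·B·DDB·B·B·DDB·DDB·DDB·B·B·DDB·B·B·DDB·B·B·DDB·DDB·DDB·B·B·DDB·A·A·A·A
    B ↦ DDB
    C ↦ A
    D ↦ B
  step 3 ⇒ step 4: BBDDBBBDDBAA ⇒ DDB·DDB·B·B·DDB·DDB·DDB·B·B·DDB·CC·CC
    A ↦ CC

A->CC, B->DDB, C->A, D->B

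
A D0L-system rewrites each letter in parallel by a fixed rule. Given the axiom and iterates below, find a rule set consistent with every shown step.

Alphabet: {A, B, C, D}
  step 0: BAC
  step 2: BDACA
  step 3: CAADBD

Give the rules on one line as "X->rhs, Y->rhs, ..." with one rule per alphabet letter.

  step 2 ⇒ step 3: BDACA ⇒ CA·A·D·B·D
    A ↦ D
    B ↦ CA
    C ↦ B
    D ↦ A

A->D, B->CA, C->B, D->A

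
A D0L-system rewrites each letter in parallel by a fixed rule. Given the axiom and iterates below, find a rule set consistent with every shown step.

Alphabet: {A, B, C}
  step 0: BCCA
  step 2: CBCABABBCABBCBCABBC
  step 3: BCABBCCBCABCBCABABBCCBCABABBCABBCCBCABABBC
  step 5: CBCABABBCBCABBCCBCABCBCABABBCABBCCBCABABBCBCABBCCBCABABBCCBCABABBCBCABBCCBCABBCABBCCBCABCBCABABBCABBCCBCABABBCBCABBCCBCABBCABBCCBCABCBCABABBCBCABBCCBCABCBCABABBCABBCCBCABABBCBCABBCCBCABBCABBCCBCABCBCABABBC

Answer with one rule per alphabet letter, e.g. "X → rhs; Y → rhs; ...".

  step 2 ⇒ step 3: CBCABABBCABBCBCABBC ⇒ BC·AB·BC·CBC·AB·CBC·AB·AB·BC·CBC·AB·AB·BC·AB·BC·CBC·AB·AB·BC
    A ↦ CBC
    B ↦ AB
    C ↦ BC

A->CBC, B->AB, C->BC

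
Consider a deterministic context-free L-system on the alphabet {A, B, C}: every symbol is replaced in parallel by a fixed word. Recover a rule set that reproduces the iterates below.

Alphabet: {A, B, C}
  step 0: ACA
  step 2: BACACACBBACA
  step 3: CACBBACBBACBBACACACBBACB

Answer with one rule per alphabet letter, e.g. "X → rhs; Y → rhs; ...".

A->CB, B->CA, C->BA

  step 2 ⇒ step 3: BACACACBBACA ⇒ CA·CB·BA·CB·BA·CB·BA·CA·CA·CB·BA·CB
    A ↦ CB
    B ↦ CA
    C ↦ BA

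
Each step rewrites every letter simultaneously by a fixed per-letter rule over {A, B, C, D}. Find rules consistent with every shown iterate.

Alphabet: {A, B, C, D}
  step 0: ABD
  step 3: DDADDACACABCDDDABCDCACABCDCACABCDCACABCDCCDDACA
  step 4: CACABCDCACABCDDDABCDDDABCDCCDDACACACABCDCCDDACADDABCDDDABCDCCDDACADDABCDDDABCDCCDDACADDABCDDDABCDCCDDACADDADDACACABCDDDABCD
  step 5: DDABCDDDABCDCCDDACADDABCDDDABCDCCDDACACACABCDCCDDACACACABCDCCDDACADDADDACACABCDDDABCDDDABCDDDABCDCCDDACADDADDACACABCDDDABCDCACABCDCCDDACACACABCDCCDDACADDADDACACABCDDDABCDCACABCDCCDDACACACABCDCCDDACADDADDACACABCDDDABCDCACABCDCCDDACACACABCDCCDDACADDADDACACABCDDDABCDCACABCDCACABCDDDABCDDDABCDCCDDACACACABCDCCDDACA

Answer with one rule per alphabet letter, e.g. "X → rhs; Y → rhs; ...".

A->BCD, B->CC, C->DDA, D->CA

  step 4 ⇒ step 5: CACABCDCACABCDDDABCDDDABCDCCDDACACACABCDCCDDACADDABCDDDABCDCCDDACADDABCDDDABCDCCDDACADDABCDDDABCDCCDDACADDADDACACABCDDDABCD ⇒ DDA·BCD·DDA·BCD·CC·DDA·CA·DDA·BCD·DDA·BCD·CC·DDA·CA·CA·CA·BCD·CC·DDA·CA·CA·CA·BCD·CC·DDA·CA·DDA·DDA·CA·CA·BCD·DDA·BCD·DDA·BCD·DDA·BCD·CC·DDA·CA·DDA·DDA·CA·CA·BCD·DDA·BCD·CA·CA·BCD·CC·DDA·CA·CA·CA·BCD·CC·DDA·CA·DDA·DDA·CA·CA·BCD·DDA·BCD·CA·CA·BCD·CC·DDA·CA·CA·CA·BCD·CC·DDA·CA·DDA·DDA·CA·CA·BCD·DDA·BCD·CA·CA·BCD·CC·DDA·CA·CA·CA·BCD·CC·DDA·CA·DDA·DDA·CA·CA·BCD·DDA·BCD·CA·CA·BCD·CA·CA·BCD·DDA·BCD·DDA·BCD·CC·DDA·CA·CA·CA·BCD·CC·DDA·CA
    A ↦ BCD
    B ↦ CC
    C ↦ DDA
    D ↦ CA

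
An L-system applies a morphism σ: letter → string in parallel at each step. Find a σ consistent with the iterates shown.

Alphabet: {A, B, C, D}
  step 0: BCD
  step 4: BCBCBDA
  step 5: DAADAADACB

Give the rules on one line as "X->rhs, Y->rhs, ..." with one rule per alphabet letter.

A->B, B->DA, C->A, D->C

  step 4 ⇒ step 5: BCBCBDA ⇒ DA·A·DA·A·DA·C·B
    A ↦ B
    B ↦ DA
    C ↦ A
    D ↦ C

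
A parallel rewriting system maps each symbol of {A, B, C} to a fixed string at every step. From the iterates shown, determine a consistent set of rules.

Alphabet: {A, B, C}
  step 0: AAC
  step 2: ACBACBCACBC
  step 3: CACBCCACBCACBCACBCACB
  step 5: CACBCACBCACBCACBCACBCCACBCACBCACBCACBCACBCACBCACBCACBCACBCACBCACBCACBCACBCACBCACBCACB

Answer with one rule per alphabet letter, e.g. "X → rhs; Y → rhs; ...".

A->C, B->C, C->ACB

  step 2 ⇒ step 3: ACBACBCACBC ⇒ C·ACB·C·C·ACB·C·ACB·C·ACB·C·ACB
    A ↦ C
    B ↦ C
    C ↦ ACB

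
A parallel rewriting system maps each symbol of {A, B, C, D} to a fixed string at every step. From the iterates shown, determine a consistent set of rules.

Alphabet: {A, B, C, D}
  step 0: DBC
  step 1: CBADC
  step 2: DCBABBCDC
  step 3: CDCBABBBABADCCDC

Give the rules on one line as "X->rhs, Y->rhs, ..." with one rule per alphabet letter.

  step 2 ⇒ step 3: DCBABBCDC ⇒ C·DC·BA·BB·BA·BA·DC·C·DC
    A ↦ BB
    B ↦ BA
    C ↦ DC
    D ↦ C

A->BB, B->BA, C->DC, D->C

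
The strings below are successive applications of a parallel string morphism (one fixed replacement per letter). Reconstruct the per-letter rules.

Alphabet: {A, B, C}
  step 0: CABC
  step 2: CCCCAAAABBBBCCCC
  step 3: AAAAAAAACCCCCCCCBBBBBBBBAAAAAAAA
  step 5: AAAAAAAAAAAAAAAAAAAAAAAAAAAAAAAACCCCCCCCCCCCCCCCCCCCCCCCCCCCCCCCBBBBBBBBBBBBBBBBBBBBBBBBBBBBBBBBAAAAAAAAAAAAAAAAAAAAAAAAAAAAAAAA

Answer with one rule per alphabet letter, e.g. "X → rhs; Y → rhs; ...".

  step 2 ⇒ step 3: CCCCAAAABBBBCCCC ⇒ AA·AA·AA·AA·CC·CC·CC·CC·BB·BB·BB·BB·AA·AA·AA·AA
    A ↦ CC
    B ↦ BB
    C ↦ AA

A->CC, B->BB, C->AA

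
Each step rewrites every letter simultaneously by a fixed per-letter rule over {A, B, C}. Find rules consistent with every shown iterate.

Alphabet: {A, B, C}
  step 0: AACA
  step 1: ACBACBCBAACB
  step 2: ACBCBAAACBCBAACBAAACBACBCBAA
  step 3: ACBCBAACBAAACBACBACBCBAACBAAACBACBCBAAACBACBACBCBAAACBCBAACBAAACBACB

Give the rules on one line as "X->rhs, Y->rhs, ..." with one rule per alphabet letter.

A->ACB, B->A, C->CBA

  step 2 ⇒ step 3: ACBCBAAACBCBAACBAAACBACBCBAA ⇒ ACB·CBA·A·CBA·A·ACB·ACB·ACB·CBA·A·CBA·A·ACB·ACB·CBA·A·ACB·ACB·ACB·CBA·A·ACB·CBA·A·CBA·A·ACB·ACB
    A ↦ ACB
    B ↦ A
    C ↦ CBA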